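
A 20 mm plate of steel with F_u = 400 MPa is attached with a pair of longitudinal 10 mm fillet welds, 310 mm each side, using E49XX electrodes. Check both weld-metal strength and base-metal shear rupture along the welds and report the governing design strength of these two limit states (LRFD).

E49XX → F_EXX = 490 MPa.
t_e = 0.707 × 10 = 7.07 mm; L = 620 mm.
Weld metal: φR_n = 0.75 × 0.6 × 490 × 7.07 × 620 × 10⁻³ = 966.5 kN.
Base metal (shear rupture): φR_n = 0.75 × 0.6 × 400 × 20 × 620 × 10⁻³ = 2232 kN.
Governing: weld metal.

φR_n ≈ 967 kN (weld metal governs)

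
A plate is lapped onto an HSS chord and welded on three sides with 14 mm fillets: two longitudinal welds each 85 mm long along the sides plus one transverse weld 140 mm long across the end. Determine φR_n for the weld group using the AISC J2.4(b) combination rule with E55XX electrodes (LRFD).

E55XX → F_EXX = 550 MPa.
t_e = 0.707 × 14 = 9.898 mm.
R_nwl = 0.6 × 550 × 9.898 × 170 × 10⁻³ = 555.3 kN (longitudinal, 2 welds).
R_nwt = 0.6 × 550 × 9.898 × 140 × 10⁻³ = 457.3 kN (transverse, base value).
(i) R_nwl + R_nwt = 1013 kN; (ii) 0.85 R_nwl + 1.5 R_nwt = 1158 kN.
R_n = max = 1158 kN [governs: (ii)]; φR_n = 868.4 kN.

φR_n ≈ 868 kN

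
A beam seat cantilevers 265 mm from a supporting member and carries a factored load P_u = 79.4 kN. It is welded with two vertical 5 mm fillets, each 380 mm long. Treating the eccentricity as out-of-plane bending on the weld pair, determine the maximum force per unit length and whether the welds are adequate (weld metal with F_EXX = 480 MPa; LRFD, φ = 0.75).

f_max ≈ 449 N/mm; adequate

L_w = 2 × 380 = 760 mm; section modulus (unit throat) S = 2 × L²/6 = 48130 mm².
Direct shear f_v = P/L_w = 79.4×10³/760 = 104.5 N/mm.
Moment M = P × e = 79.4×10³ × 265 = 21041000 N·mm; bending f_b = M/S = 437.1 N/mm.
f_max = √(f_v² + f_b²) = √(104.5² + 437.1²) = 449.5 N/mm.
φr_n = 0.75 × 0.6 × 480 × (0.707 × 5) = 763.6 N/mm → adequate.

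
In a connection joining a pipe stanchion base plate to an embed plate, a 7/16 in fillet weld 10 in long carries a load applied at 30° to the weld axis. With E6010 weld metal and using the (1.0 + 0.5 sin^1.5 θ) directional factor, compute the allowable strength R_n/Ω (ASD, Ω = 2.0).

R_n/Ω ≈ 65.5 kips

E60XX → F_EXX = 60 ksi.
t_e = 0.707 × 0.4375 = 0.3093 in; A_we = 0.3093 × 10 = 3.093 in².
Directional factor: 1.0 + 0.5 sin^1.5(30°) = 1.177.
F_nw = 0.6 × 60 × 1.177 = 42.36 ksi.
R_n/Ω = (42.36 × 3.093) / 2.0 = 65.52 kips.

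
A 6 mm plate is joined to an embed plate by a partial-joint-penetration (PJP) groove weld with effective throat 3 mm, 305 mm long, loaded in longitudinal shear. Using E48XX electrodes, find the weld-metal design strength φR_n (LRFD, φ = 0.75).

E48XX → F_EXX = 480 MPa.
Effective throat (given) t_e = 3 mm.
A_we = 3 × 305 = 915 mm².
F_nw = 0.6 F_EXX = 288 MPa.
φR_n = 0.75 × 288 × 915 × 10⁻³ = 197.6 kN.

φR_n ≈ 198 kN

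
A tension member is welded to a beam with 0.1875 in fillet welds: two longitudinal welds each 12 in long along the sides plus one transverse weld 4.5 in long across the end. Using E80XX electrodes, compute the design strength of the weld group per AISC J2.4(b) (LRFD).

E80XX → F_EXX = 80 ksi.
t_e = 0.707 × 0.1875 = 0.1326 in.
R_nwl = 0.6 × 80 × 0.1326 × 24 = 152.7 kip (longitudinal, 2 welds).
R_nwt = 0.6 × 80 × 0.1326 × 4.5 = 28.63 kip (transverse, base value).
(i) R_nwl + R_nwt = 181.3 kip; (ii) 0.85 R_nwl + 1.5 R_nwt = 172.8 kip.
R_n = max = 181.3 kip [governs: (i)]; φR_n = 136 kip.

φR_n ≈ 136 kip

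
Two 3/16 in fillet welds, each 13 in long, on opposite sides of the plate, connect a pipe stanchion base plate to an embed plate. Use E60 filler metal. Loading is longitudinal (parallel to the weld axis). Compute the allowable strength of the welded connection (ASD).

E60XX → F_EXX = 60 ksi.
Effective throat t_e = 0.707 × 0.1875 = 0.1326 in.
Total length L = 26 in; A_we = 0.1326 × 26 = 3.447 in².
F_nw = 0.6 F_EXX = 0.6 × 60 = 36 ksi.
R_n = 36 × 3.447 = 124.1 kip; R_n/Ω = 124.1/2.0 = 62.04 kip.

R_n/Ω ≈ 62 kip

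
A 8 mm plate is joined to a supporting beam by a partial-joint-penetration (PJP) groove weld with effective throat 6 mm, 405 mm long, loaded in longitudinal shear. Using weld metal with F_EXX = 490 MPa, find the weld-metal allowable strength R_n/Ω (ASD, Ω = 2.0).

Effective throat (given) t_e = 6 mm.
A_we = 6 × 405 = 2430 mm².
F_nw = 0.6 F_EXX = 294 MPa.
R_n/Ω = (294 × 2430) / 2.0 × 10⁻³ = 357.2 kN.

R_n/Ω ≈ 357 kN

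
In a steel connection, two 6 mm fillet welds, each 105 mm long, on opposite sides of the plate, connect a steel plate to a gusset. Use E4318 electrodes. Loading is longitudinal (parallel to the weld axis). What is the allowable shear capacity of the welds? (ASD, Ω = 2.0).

R_n/Ω ≈ 115 kN

E43XX → F_EXX = 430 MPa.
Effective throat t_e = 0.707 × 6 = 4.242 mm.
Total length L = 210 mm; A_we = 4.242 × 210 = 890.8 mm².
F_nw = 0.6 F_EXX = 0.6 × 430 = 258 MPa.
R_n = 258 × 890.8 × 10⁻³ = 229.8 kN; R_n/Ω = 229.8/2.0 = 114.9 kN.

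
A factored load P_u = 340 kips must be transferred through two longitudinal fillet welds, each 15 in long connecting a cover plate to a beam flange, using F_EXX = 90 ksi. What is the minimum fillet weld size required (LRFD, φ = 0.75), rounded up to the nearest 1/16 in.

w = 7/16 in

Total weld length L = 30 in.
Required throat t_e = P_u / (φ × 0.6 F_EXX × L) = 340 / (0.75 × 0.6 × 90 × 30) = 0.2798 in.
Required leg w = t_e / 0.707 = 0.3958 in → use 7/16 in.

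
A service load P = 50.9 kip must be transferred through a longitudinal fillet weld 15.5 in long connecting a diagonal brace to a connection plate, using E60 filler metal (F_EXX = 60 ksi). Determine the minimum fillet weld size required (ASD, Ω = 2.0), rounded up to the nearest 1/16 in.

w = 5/16 in

Total weld length L = 15.5 in.
Required throat t_e = P × Ω / (0.6 F_EXX × L) = 50.9 × 2.0 / (0.6 × 60 × 15.5) = 0.1824 in.
Required leg w = t_e / 0.707 = 0.258 in → use 5/16 in.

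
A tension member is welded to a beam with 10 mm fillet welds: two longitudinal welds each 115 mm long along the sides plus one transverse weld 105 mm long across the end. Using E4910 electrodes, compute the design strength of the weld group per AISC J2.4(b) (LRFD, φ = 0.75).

E49XX → F_EXX = 490 MPa.
t_e = 0.707 × 10 = 7.07 mm.
R_nwl = 0.6 × 490 × 7.07 × 230 × 10⁻³ = 478.1 kN (longitudinal, 2 welds).
R_nwt = 0.6 × 490 × 7.07 × 105 × 10⁻³ = 218.3 kN (transverse, base value).
(i) R_nwl + R_nwt = 696.3 kN; (ii) 0.85 R_nwl + 1.5 R_nwt = 733.7 kN.
R_n = max = 733.7 kN [governs: (ii)]; φR_n = 550.3 kN.

φR_n ≈ 550 kN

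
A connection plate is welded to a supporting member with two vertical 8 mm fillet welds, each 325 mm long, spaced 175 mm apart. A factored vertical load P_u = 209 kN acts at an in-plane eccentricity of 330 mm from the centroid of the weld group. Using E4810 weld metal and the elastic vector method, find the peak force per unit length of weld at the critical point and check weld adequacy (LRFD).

f_max ≈ 1370 N/mm; NOT adequate

E48XX → F_EXX = 480 MPa.
Total weld length L_w = 650 mm. Treat welds as unit-width lines.
Polar moment about centroid: J = 2[d³/12 + d(b/2)²] = 2[325³/12 + 325×87.5²] = 10700000 mm³.
Direct shear f_v = P/L_w = 209×10³ / 650 = 321.5 N/mm (vertical).
Torsion M = P·e = 209×10³ × 330 = 68970000 N·mm.
Critical point at (x, y) = (87.5, 162.5) from centroid. f_tx = M·y/J = 1048 N/mm; f_ty = M·x/J = 564.1 N/mm.
Resultant f_max = √[f_tx² + (f_v + f_ty)²] = √[1048² + (321.5 + 564.1)²] = 1372 N/mm.
Capacity per unit length: φr_n = 0.75 × 0.6 × 480 × (0.707 × 8) = 1222 N/mm.
1372 > 1222 → NOT adequate.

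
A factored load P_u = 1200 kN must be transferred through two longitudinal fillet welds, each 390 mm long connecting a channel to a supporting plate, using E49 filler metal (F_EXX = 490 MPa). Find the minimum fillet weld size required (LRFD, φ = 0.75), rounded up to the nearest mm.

w = 10 mm

Total weld length L = 780 mm.
Required throat t_e = P_u / (φ × 0.6 F_EXX × L) = 1200 / (0.75 × 0.6 × 490 × 780 × 10⁻³) = 6.977 mm.
Required leg w = t_e / 0.707 = 9.869 mm → use 10 mm.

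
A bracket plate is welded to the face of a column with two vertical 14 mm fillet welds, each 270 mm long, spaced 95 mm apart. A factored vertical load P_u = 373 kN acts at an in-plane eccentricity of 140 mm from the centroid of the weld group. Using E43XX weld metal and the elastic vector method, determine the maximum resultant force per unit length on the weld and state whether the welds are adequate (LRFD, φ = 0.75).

E43XX → F_EXX = 430 MPa.
Total weld length L_w = 540 mm. Treat welds as unit-width lines.
Polar moment about centroid: J = 2[d³/12 + d(b/2)²] = 2[270³/12 + 270×47.5²] = 4499000 mm³.
Direct shear f_v = P/L_w = 373×10³ / 540 = 690.7 N/mm (vertical).
Torsion M = P·e = 373×10³ × 140 = 52220000 N·mm.
Critical point at (x, y) = (47.5, 135) from centroid. f_tx = M·y/J = 1567 N/mm; f_ty = M·x/J = 551.3 N/mm.
Resultant f_max = √[f_tx² + (f_v + f_ty)²] = √[1567² + (690.7 + 551.3)²] = 2000 N/mm.
Capacity per unit length: φr_n = 0.75 × 0.6 × 430 × (0.707 × 14) = 1915 N/mm.
2000 > 1915 → NOT adequate.

f_max ≈ 2000 N/mm; NOT adequate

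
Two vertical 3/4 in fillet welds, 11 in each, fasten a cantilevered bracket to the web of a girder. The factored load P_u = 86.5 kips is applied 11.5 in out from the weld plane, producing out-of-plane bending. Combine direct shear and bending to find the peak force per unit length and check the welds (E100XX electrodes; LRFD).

f_max ≈ 25 kip/in; NOT adequate

E100XX → F_EXX = 100 ksi.
L_w = 2 × 11 = 22 in; section modulus (unit throat) S = 2 × L²/6 = 40.33 in².
Direct shear f_v = P/L_w = 86.5/22 = 3.932 kip/in.
Moment M = P × e = 86.5 × 11.5 = 994.75 kip·in; bending f_b = M/S = 24.66 kip/in.
f_max = √(f_v² + f_b²) = √(3.932² + 24.66²) = 24.97 kip/in.
φr_n = 0.75 × 0.6 × 100 × (0.707 × 0.75) = 23.86 kip/in → NOT adequate.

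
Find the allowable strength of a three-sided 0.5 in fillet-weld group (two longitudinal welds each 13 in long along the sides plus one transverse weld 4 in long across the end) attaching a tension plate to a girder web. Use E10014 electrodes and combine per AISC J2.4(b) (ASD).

R_n/Ω ≈ 318 kips

E100XX → F_EXX = 100 ksi.
t_e = 0.707 × 0.5 = 0.3535 in.
R_nwl = 0.6 × 100 × 0.3535 × 26 = 551.5 kips (longitudinal, 2 welds).
R_nwt = 0.6 × 100 × 0.3535 × 4 = 84.84 kips (transverse, base value).
(i) R_nwl + R_nwt = 636.3 kips; (ii) 0.85 R_nwl + 1.5 R_nwt = 596 kips.
R_n = max = 636.3 kips [governs: (i)]; R_n/Ω = 318.1 kips.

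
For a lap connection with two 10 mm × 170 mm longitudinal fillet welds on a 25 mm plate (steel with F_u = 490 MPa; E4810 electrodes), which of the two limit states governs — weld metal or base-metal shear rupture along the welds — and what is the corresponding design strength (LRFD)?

φR_n ≈ 519 kN (weld metal governs)

E48XX → F_EXX = 480 MPa.
t_e = 0.707 × 10 = 7.07 mm; L = 340 mm.
Weld metal: φR_n = 0.75 × 0.6 × 480 × 7.07 × 340 × 10⁻³ = 519.2 kN.
Base metal (shear rupture): φR_n = 0.75 × 0.6 × 490 × 25 × 340 × 10⁻³ = 1874 kN.
Governing: weld metal.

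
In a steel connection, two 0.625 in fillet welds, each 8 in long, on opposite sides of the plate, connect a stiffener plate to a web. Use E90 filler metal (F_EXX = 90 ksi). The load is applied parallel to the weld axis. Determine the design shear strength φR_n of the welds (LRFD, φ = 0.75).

Effective throat t_e = 0.707 × 0.625 = 0.4419 in.
Total length L = 16 in; A_we = 0.4419 × 16 = 7.07 in².
F_nw = 0.6 F_EXX = 0.6 × 90 = 54 ksi.
φR_n = 0.75 × 54 × 7.07 = 286.3 kips.

φR_n ≈ 286 kips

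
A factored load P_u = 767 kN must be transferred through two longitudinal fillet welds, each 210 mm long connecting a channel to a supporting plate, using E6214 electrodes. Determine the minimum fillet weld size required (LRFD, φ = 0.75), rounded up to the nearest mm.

E62XX → F_EXX = 620 MPa.
Total weld length L = 420 mm.
Required throat t_e = P_u / (φ × 0.6 F_EXX × L) = 767 / (0.75 × 0.6 × 620 × 420 × 10⁻³) = 6.545 mm.
Required leg w = t_e / 0.707 = 9.258 mm → use 10 mm.

w = 10 mm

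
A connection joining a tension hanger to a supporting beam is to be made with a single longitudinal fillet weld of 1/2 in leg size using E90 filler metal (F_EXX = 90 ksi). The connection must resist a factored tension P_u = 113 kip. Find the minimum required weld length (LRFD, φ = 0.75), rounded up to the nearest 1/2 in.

L = 8 in

Throat t_e = 0.707 × 0.5 = 0.3535 in.
φr_n = 0.75 × 0.6 × 90 × 0.3535 = 14.32 kip/in.
L_req = P_u / φr_n = 113 / 14.32 = 7.893 in total.
Round up → use L = 8 in.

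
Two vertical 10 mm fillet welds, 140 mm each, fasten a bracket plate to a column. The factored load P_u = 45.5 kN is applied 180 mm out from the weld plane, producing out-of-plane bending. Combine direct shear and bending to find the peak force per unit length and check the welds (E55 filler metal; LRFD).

E55XX → F_EXX = 550 MPa.
L_w = 2 × 140 = 280 mm; section modulus (unit throat) S = 2 × L²/6 = 6533 mm².
Direct shear f_v = P/L_w = 45.5×10³/280 = 162.5 N/mm.
Moment M = P × e = 45.5×10³ × 180 = 8190000 N·mm; bending f_b = M/S = 1254 N/mm.
f_max = √(f_v² + f_b²) = √(162.5² + 1254²) = 1264 N/mm.
φr_n = 0.75 × 0.6 × 550 × (0.707 × 10) = 1750 N/mm → adequate.

f_max ≈ 1260 N/mm; adequate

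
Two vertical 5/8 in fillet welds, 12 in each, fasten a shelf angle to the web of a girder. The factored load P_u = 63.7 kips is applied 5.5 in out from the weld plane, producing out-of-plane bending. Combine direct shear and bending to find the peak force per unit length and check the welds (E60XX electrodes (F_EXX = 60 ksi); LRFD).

L_w = 2 × 12 = 24 in; section modulus (unit throat) S = 2 × L²/6 = 48 in².
Direct shear f_v = P/L_w = 63.7/24 = 2.654 kip/in.
Moment M = P × e = 63.7 × 5.5 = 350.35 kip·in; bending f_b = M/S = 7.299 kip/in.
f_max = √(f_v² + f_b²) = √(2.654² + 7.299²) = 7.767 kip/in.
φr_n = 0.75 × 0.6 × 60 × (0.707 × 0.625) = 11.93 kip/in → adequate.

f_max ≈ 7.77 kip/in; adequate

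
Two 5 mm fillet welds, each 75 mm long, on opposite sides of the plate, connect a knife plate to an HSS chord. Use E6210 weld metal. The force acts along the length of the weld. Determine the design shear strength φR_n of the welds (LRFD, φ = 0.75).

E62XX → F_EXX = 620 MPa.
Effective throat t_e = 0.707 × 5 = 3.535 mm.
Total length L = 150 mm; A_we = 3.535 × 150 = 530.2 mm².
F_nw = 0.6 F_EXX = 0.6 × 620 = 372 MPa.
φR_n = 0.75 × 372 × 530.2 × 10⁻³ = 147.9 kN.

φR_n ≈ 148 kN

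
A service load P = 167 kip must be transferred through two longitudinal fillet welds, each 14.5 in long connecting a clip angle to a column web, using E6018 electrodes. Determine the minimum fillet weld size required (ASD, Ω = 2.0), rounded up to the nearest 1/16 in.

E60XX → F_EXX = 60 ksi.
Total weld length L = 29 in.
Required throat t_e = P × Ω / (0.6 F_EXX × L) = 167 × 2.0 / (0.6 × 60 × 29) = 0.3199 in.
Required leg w = t_e / 0.707 = 0.4525 in → use 1/2 in.

w = 1/2 in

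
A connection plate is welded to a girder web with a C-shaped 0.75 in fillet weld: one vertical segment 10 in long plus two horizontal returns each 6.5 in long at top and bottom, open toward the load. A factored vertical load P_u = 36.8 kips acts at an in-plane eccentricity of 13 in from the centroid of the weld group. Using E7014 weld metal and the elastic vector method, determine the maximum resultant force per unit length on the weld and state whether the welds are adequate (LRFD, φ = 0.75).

f_max ≈ 7.55 kip/in; adequate

E70XX → F_EXX = 70 ksi.
Total weld length L_w = 23 in. Treat welds as unit-width lines.
Centroid: x̄ = 2×6.5×3.25 / 23 = 1.837 in from the vertical weld.
Polar moment about centroid: J = I_x + I_y = [10³/12 + 2×6.5×5²] + [10×1.837² + 2(6.5³/12 + 6.5×1.413²)] = 513.8 in³.
Direct shear f_v = P/L_w = 36.8 / 23 = 1.6 kip/in (vertical).
Torsion M = P·e = 36.8 × 13 = 478.4 kip·in.
Critical point at (x, y) = (4.663, 5) from centroid. f_tx = M·y/J = 4.655 kip/in; f_ty = M·x/J = 4.342 kip/in.
Resultant f_max = √[f_tx² + (f_v + f_ty)²] = √[4.655² + (1.6 + 4.342)²] = 7.548 kip/in.
Capacity per unit length: φr_n = 0.75 × 0.6 × 70 × (0.707 × 0.75) = 16.7 kip/in.
7.548 ≤ 16.7 → adequate.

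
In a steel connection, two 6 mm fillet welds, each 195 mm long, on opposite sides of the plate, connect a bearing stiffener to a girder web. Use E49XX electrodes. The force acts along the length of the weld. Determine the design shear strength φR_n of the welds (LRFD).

φR_n ≈ 365 kN

E49XX → F_EXX = 490 MPa.
Effective throat t_e = 0.707 × 6 = 4.242 mm.
Total length L = 390 mm; A_we = 4.242 × 390 = 1654 mm².
F_nw = 0.6 F_EXX = 0.6 × 490 = 294 MPa.
φR_n = 0.75 × 294 × 1654 × 10⁻³ = 364.8 kN.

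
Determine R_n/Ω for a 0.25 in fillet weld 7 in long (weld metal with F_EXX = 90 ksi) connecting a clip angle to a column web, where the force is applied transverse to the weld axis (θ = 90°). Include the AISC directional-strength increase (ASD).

t_e = 0.707 × 0.25 = 0.1767 in; A_we = 0.1767 × 7 = 1.237 in².
Directional factor: 1.0 + 0.5 sin^1.5(90°) = 1.5.
F_nw = 0.6 × 90 × 1.5 = 81 ksi.
R_n/Ω = (81 × 1.237) / 2.0 = 50.11 kip.

R_n/Ω ≈ 50.1 kip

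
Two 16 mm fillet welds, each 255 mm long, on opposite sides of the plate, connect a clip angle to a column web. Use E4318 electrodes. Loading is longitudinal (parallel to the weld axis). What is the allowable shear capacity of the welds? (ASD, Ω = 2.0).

E43XX → F_EXX = 430 MPa.
Effective throat t_e = 0.707 × 16 = 11.31 mm.
Total length L = 510 mm; A_we = 11.31 × 510 = 5769 mm².
F_nw = 0.6 F_EXX = 0.6 × 430 = 258 MPa.
R_n = 258 × 5769 × 10⁻³ = 1488 kN; R_n/Ω = 1488/2.0 = 744.2 kN.

R_n/Ω ≈ 744 kN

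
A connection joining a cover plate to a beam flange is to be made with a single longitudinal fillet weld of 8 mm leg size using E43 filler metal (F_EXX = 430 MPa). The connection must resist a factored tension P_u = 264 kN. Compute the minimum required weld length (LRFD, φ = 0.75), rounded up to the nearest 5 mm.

Throat t_e = 0.707 × 8 = 5.656 mm.
φr_n = 0.75 × 0.6 × 430 × 5.656 × 10⁻³ = 1.094 kN/mm.
L_req = P_u / φr_n = 264 / 1.094 = 241.2 mm total.
Round up → use L = 245 mm.

L = 245 mm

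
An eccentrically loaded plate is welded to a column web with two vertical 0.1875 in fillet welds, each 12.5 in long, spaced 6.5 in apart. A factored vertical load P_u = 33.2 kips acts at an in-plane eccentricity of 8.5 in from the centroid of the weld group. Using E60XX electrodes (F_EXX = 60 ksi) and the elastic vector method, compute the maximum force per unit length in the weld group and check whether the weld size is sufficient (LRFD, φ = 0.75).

f_max ≈ 4.16 kip/in; NOT adequate

Total weld length L_w = 25 in. Treat welds as unit-width lines.
Polar moment about centroid: J = 2[d³/12 + d(b/2)²] = 2[12.5³/12 + 12.5×3.25²] = 589.6 in³.
Direct shear f_v = P/L_w = 33.2 / 25 = 1.328 kip/in (vertical).
Torsion M = P·e = 33.2 × 8.5 = 282.2 kip·in.
Critical point at (x, y) = (3.25, 6.25) from centroid. f_tx = M·y/J = 2.992 kip/in; f_ty = M·x/J = 1.556 kip/in.
Resultant f_max = √[f_tx² + (f_v + f_ty)²] = √[2.992² + (1.328 + 1.556)²] = 4.155 kip/in.
Capacity per unit length: φr_n = 0.75 × 0.6 × 60 × (0.707 × 0.1875) = 3.579 kip/in.
4.155 > 3.579 → NOT adequate.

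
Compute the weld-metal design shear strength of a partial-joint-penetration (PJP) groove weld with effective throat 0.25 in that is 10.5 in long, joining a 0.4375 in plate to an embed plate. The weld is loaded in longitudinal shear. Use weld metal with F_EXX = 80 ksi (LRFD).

Effective throat (given) t_e = 0.25 in.
A_we = 0.25 × 10.5 = 2.625 in².
F_nw = 0.6 F_EXX = 48 ksi.
φR_n = 0.75 × 48 × 2.625 = 94.5 kip.

φR_n ≈ 94.5 kip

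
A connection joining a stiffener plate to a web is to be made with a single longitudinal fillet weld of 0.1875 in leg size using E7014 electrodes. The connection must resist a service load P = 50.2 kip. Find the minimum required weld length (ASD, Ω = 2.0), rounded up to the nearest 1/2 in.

E70XX → F_EXX = 70 ksi.
Throat t_e = 0.707 × 0.1875 = 0.1326 in.
r_n/Ω = (0.6 × 70 × 0.1326) / 2.0 = 2.784 kip/in.
L_req = P / (r_n/Ω) = 50.2 / 2.784 = 18.03 in total.
Round up → use L = 18.5 in.

L = 18.5 in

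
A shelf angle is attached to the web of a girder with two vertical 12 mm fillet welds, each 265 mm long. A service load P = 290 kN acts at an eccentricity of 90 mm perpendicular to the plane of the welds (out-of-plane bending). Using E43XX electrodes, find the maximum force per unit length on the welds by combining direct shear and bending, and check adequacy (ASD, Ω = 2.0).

f_max ≈ 1240 N/mm; NOT adequate

E43XX → F_EXX = 430 MPa.
L_w = 2 × 265 = 530 mm; section modulus (unit throat) S = 2 × L²/6 = 23410 mm².
Direct shear f_v = P/L_w = 290×10³/530 = 547.2 N/mm.
Moment M = P × e = 290×10³ × 90 = 26100000 N·mm; bending f_b = M/S = 1115 N/mm.
f_max = √(f_v² + f_b²) = √(547.2² + 1115²) = 1242 N/mm.
r_n/Ω = (1/2.0) × 0.6 × 430 × (0.707 × 12) = 1094 N/mm → NOT adequate.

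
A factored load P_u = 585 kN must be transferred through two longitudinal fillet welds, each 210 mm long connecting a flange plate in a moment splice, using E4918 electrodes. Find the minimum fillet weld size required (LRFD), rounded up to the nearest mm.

E49XX → F_EXX = 490 MPa.
Total weld length L = 420 mm.
Required throat t_e = P_u / (φ × 0.6 F_EXX × L) = 585 / (0.75 × 0.6 × 490 × 420 × 10⁻³) = 6.317 mm.
Required leg w = t_e / 0.707 = 8.935 mm → use 9 mm.

w = 9 mm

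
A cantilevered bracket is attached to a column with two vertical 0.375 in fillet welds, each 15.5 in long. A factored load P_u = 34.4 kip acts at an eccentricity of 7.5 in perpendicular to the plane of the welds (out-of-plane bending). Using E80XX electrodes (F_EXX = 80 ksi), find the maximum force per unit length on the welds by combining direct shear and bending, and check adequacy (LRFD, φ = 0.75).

L_w = 2 × 15.5 = 31 in; section modulus (unit throat) S = 2 × L²/6 = 80.08 in².
Direct shear f_v = P/L_w = 34.4/31 = 1.11 kip/in.
Moment M = P × e = 34.4 × 7.5 = 258 kip·in; bending f_b = M/S = 3.222 kip/in.
f_max = √(f_v² + f_b²) = √(1.11² + 3.222²) = 3.407 kip/in.
φr_n = 0.75 × 0.6 × 80 × (0.707 × 0.375) = 9.544 kip/in → adequate.

f_max ≈ 3.41 kip/in; adequate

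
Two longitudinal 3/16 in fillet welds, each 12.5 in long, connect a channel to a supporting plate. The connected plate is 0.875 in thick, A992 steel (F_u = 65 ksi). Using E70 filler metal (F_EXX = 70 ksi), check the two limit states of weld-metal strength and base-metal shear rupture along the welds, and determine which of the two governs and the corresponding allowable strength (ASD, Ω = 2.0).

t_e = 0.707 × 0.1875 = 0.1326 in; L = 25 in.
Weld metal: R_n/Ω = (1/2.0) × 0.6 × 70 × 0.1326 × 25 = 69.6 kips.
Base metal (shear rupture): R_n/Ω = (1/2.0) × 0.6 × 65 × 0.875 × 25 = 426.6 kips.
Governing: weld metal.

R_n/Ω ≈ 69.6 kips (weld metal governs)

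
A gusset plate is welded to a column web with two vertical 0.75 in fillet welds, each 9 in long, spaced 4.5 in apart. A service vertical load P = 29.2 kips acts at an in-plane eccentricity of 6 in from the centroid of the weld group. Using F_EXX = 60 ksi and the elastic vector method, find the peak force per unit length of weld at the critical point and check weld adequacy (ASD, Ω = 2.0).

Total weld length L_w = 18 in. Treat welds as unit-width lines.
Polar moment about centroid: J = 2[d³/12 + d(b/2)²] = 2[9³/12 + 9×2.25²] = 212.6 in³.
Direct shear f_v = P/L_w = 29.2 / 18 = 1.622 kip/in (vertical).
Torsion M = P·e = 29.2 × 6 = 175.2 kip·in.
Critical point at (x, y) = (2.25, 4.5) from centroid. f_tx = M·y/J = 3.708 kip/in; f_ty = M·x/J = 1.854 kip/in.
Resultant f_max = √[f_tx² + (f_v + f_ty)²] = √[3.708² + (1.622 + 1.854)²] = 5.083 kip/in.
Capacity per unit length: r_n/Ω = (1/2.0) × 0.6 × 60 × (0.707 × 0.75) = 9.544 kip/in.
5.083 ≤ 9.544 → adequate.

f_max ≈ 5.08 kip/in; adequate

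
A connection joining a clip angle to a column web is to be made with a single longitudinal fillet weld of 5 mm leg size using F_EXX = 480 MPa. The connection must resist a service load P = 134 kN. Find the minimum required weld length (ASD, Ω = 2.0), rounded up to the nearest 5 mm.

Throat t_e = 0.707 × 5 = 3.535 mm.
r_n/Ω = (0.6 × 480 × 3.535) / 2.0 = 509 N/mm = 0.509 kN/mm.
L_req = P / (r_n/Ω) = 134 / 0.509 = 263.2 mm total.
Round up → use L = 265 mm.

L = 265 mm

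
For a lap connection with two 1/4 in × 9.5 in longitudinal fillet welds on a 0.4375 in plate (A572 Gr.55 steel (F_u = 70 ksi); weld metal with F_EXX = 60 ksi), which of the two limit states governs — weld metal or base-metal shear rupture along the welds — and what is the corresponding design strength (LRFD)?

φR_n ≈ 90.7 kip (weld metal governs)

t_e = 0.707 × 0.25 = 0.1767 in; L = 19 in.
Weld metal: φR_n = 0.75 × 0.6 × 60 × 0.1767 × 19 = 90.67 kip.
Base metal (shear rupture): φR_n = 0.75 × 0.6 × 70 × 0.4375 × 19 = 261.8 kip.
Governing: weld metal.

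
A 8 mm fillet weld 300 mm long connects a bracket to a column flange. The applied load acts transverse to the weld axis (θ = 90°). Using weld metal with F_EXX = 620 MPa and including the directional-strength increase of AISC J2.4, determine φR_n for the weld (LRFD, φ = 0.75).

t_e = 0.707 × 8 = 5.656 mm; A_we = 5.656 × 300 = 1697 mm².
Directional factor: 1.0 + 0.5 sin^1.5(90°) = 1.5.
F_nw = 0.6 × 620 × 1.5 = 558 MPa.
φR_n = 0.75 × 558 × 1697 × 10⁻³ = 710.1 kN.

φR_n ≈ 710 kN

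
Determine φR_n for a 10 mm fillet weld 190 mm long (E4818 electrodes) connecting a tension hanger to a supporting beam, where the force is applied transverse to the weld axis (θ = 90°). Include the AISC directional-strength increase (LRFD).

φR_n ≈ 435 kN

E48XX → F_EXX = 480 MPa.
t_e = 0.707 × 10 = 7.07 mm; A_we = 7.07 × 190 = 1343 mm².
Directional factor: 1.0 + 0.5 sin^1.5(90°) = 1.5.
F_nw = 0.6 × 480 × 1.5 = 432 MPa.
φR_n = 0.75 × 432 × 1343 × 10⁻³ = 435.2 kN.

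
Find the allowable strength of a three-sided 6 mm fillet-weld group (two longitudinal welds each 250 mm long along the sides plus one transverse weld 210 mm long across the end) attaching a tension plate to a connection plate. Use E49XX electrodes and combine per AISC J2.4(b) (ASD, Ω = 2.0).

E49XX → F_EXX = 490 MPa.
t_e = 0.707 × 6 = 4.242 mm.
R_nwl = 0.6 × 490 × 4.242 × 500 × 10⁻³ = 623.6 kN (longitudinal, 2 welds).
R_nwt = 0.6 × 490 × 4.242 × 210 × 10⁻³ = 261.9 kN (transverse, base value).
(i) R_nwl + R_nwt = 885.5 kN; (ii) 0.85 R_nwl + 1.5 R_nwt = 922.9 kN.
R_n = max = 922.9 kN [governs: (ii)]; R_n/Ω = 461.4 kN.

R_n/Ω ≈ 461 kN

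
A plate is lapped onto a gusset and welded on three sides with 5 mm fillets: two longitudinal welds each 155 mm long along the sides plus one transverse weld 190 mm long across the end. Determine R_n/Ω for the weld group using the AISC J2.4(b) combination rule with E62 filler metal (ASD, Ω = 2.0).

R_n/Ω ≈ 361 kN

E62XX → F_EXX = 620 MPa.
t_e = 0.707 × 5 = 3.535 mm.
R_nwl = 0.6 × 620 × 3.535 × 310 × 10⁻³ = 407.7 kN (longitudinal, 2 welds).
R_nwt = 0.6 × 620 × 3.535 × 190 × 10⁻³ = 249.9 kN (transverse, base value).
(i) R_nwl + R_nwt = 657.5 kN; (ii) 0.85 R_nwl + 1.5 R_nwt = 721.3 kN.
R_n = max = 721.3 kN [governs: (ii)]; R_n/Ω = 360.6 kN.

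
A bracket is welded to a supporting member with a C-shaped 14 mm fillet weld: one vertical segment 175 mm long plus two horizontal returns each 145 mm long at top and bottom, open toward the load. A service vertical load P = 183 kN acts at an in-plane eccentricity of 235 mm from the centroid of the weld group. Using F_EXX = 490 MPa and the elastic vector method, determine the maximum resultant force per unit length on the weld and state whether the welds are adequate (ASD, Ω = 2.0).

f_max ≈ 1840 N/mm; NOT adequate

Total weld length L_w = 465 mm. Treat welds as unit-width lines.
Centroid: x̄ = 2×145×72.5 / 465 = 45.22 mm from the vertical weld.
Polar moment about centroid: J = I_x + I_y = [175³/12 + 2×145×87.5²] + [175×45.22² + 2(145³/12 + 145×27.28²)] = 3749000 mm³.
Direct shear f_v = P/L_w = 183×10³ / 465 = 393.5 N/mm (vertical).
Torsion M = P·e = 183×10³ × 235 = 43005000 N·mm.
Critical point at (x, y) = (99.78, 87.5) from centroid. f_tx = M·y/J = 1004 N/mm; f_ty = M·x/J = 1145 N/mm.
Resultant f_max = √[f_tx² + (f_v + f_ty)²] = √[1004² + (393.5 + 1145)²] = 1837 N/mm.
Capacity per unit length: r_n/Ω = (1/2.0) × 0.6 × 490 × (0.707 × 14) = 1455 N/mm.
1837 > 1455 → NOT adequate.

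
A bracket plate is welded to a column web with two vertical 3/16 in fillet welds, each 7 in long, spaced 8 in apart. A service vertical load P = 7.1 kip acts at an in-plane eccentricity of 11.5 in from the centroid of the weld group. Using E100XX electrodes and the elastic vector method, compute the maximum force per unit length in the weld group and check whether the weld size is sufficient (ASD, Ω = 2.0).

E100XX → F_EXX = 100 ksi.
Total weld length L_w = 14 in. Treat welds as unit-width lines.
Polar moment about centroid: J = 2[d³/12 + d(b/2)²] = 2[7³/12 + 7×4²] = 281.2 in³.
Direct shear f_v = P/L_w = 7.1 / 14 = 0.5071 kip/in (vertical).
Torsion M = P·e = 7.1 × 11.5 = 81.65 kip·in.
Critical point at (x, y) = (4, 3.5) from centroid. f_tx = M·y/J = 1.016 kip/in; f_ty = M·x/J = 1.162 kip/in.
Resultant f_max = √[f_tx² + (f_v + f_ty)²] = √[1.016² + (0.5071 + 1.162)²] = 1.954 kip/in.
Capacity per unit length: r_n/Ω = (1/2.0) × 0.6 × 100 × (0.707 × 0.1875) = 3.977 kip/in.
1.954 ≤ 3.977 → adequate.

f_max ≈ 1.95 kip/in; adequate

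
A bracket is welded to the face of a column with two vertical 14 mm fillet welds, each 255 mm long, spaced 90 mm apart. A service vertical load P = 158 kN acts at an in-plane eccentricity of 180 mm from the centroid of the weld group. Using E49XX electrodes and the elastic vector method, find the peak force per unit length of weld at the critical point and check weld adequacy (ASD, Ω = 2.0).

E49XX → F_EXX = 490 MPa.
Total weld length L_w = 510 mm. Treat welds as unit-width lines.
Polar moment about centroid: J = 2[d³/12 + d(b/2)²] = 2[255³/12 + 255×45²] = 3796000 mm³.
Direct shear f_v = P/L_w = 158×10³ / 510 = 309.8 N/mm (vertical).
Torsion M = P·e = 158×10³ × 180 = 28440000 N·mm.
Critical point at (x, y) = (45, 127.5) from centroid. f_tx = M·y/J = 955.2 N/mm; f_ty = M·x/J = 337.1 N/mm.
Resultant f_max = √[f_tx² + (f_v + f_ty)²] = √[955.2² + (309.8 + 337.1)²] = 1154 N/mm.
Capacity per unit length: r_n/Ω = (1/2.0) × 0.6 × 490 × (0.707 × 14) = 1455 N/mm.
1154 ≤ 1455 → adequate.

f_max ≈ 1150 N/mm; adequate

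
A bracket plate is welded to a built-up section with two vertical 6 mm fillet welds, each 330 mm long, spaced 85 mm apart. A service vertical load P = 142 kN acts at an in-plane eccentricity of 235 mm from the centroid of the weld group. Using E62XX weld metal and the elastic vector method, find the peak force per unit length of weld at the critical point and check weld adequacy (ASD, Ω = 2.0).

f_max ≈ 871 N/mm; NOT adequate

E62XX → F_EXX = 620 MPa.
Total weld length L_w = 660 mm. Treat welds as unit-width lines.
Polar moment about centroid: J = 2[d³/12 + d(b/2)²] = 2[330³/12 + 330×42.5²] = 7182000 mm³.
Direct shear f_v = P/L_w = 142×10³ / 660 = 215.2 N/mm (vertical).
Torsion M = P·e = 142×10³ × 235 = 33370000 N·mm.
Critical point at (x, y) = (42.5, 165) from centroid. f_tx = M·y/J = 766.7 N/mm; f_ty = M·x/J = 197.5 N/mm.
Resultant f_max = √[f_tx² + (f_v + f_ty)²] = √[766.7² + (215.2 + 197.5)²] = 870.7 N/mm.
Capacity per unit length: r_n/Ω = (1/2.0) × 0.6 × 620 × (0.707 × 6) = 789 N/mm.
870.7 > 789 → NOT adequate.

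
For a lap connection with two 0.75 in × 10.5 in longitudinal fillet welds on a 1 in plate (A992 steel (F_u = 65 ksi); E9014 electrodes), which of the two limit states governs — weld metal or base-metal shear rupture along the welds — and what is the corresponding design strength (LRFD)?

φR_n ≈ 451 kips (weld metal governs)

E90XX → F_EXX = 90 ksi.
t_e = 0.707 × 0.75 = 0.5302 in; L = 21 in.
Weld metal: φR_n = 0.75 × 0.6 × 90 × 0.5302 × 21 = 451 kips.
Base metal (shear rupture): φR_n = 0.75 × 0.6 × 65 × 1 × 21 = 614.2 kips.
Governing: weld metal.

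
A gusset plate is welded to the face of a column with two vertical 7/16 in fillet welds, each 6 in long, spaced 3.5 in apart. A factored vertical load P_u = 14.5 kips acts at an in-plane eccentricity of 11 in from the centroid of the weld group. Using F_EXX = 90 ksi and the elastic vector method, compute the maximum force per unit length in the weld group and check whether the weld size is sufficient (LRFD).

Total weld length L_w = 12 in. Treat welds as unit-width lines.
Polar moment about centroid: J = 2[d³/12 + d(b/2)²] = 2[6³/12 + 6×1.75²] = 72.75 in³.
Direct shear f_v = P/L_w = 14.5 / 12 = 1.208 kip/in (vertical).
Torsion M = P·e = 14.5 × 11 = 159.5 kip·in.
Critical point at (x, y) = (1.75, 3) from centroid. f_tx = M·y/J = 6.577 kip/in; f_ty = M·x/J = 3.837 kip/in.
Resultant f_max = √[f_tx² + (f_v + f_ty)²] = √[6.577² + (1.208 + 3.837)²] = 8.289 kip/in.
Capacity per unit length: φr_n = 0.75 × 0.6 × 90 × (0.707 × 0.4375) = 12.53 kip/in.
8.289 ≤ 12.53 → adequate.

f_max ≈ 8.29 kip/in; adequate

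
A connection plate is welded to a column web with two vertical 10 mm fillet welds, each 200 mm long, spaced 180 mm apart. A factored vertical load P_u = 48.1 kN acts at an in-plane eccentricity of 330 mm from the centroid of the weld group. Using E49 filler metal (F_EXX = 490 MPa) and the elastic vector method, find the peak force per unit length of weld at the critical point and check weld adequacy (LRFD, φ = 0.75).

f_max ≈ 555 N/mm; adequate

Total weld length L_w = 400 mm. Treat welds as unit-width lines.
Polar moment about centroid: J = 2[d³/12 + d(b/2)²] = 2[200³/12 + 200×90²] = 4573000 mm³.
Direct shear f_v = P/L_w = 48.1×10³ / 400 = 120.2 N/mm (vertical).
Torsion M = P·e = 48.1×10³ × 330 = 15873000 N·mm.
Critical point at (x, y) = (90, 100) from centroid. f_tx = M·y/J = 347.1 N/mm; f_ty = M·x/J = 312.4 N/mm.
Resultant f_max = √[f_tx² + (f_v + f_ty)²] = √[347.1² + (120.2 + 312.4)²] = 554.6 N/mm.
Capacity per unit length: φr_n = 0.75 × 0.6 × 490 × (0.707 × 10) = 1559 N/mm.
554.6 ≤ 1559 → adequate.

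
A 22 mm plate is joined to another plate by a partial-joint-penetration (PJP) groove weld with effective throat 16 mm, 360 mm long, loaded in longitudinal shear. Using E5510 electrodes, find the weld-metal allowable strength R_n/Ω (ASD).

E55XX → F_EXX = 550 MPa.
Effective throat (given) t_e = 16 mm.
A_we = 16 × 360 = 5760 mm².
F_nw = 0.6 F_EXX = 330 MPa.
R_n/Ω = (330 × 5760) / 2.0 × 10⁻³ = 950.4 kN.

R_n/Ω ≈ 950 kN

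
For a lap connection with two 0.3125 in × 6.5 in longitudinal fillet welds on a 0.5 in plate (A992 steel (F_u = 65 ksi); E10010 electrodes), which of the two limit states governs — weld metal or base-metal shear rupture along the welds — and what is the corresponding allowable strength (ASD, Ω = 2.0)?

E100XX → F_EXX = 100 ksi.
t_e = 0.707 × 0.3125 = 0.2209 in; L = 13 in.
Weld metal: R_n/Ω = (1/2.0) × 0.6 × 100 × 0.2209 × 13 = 86.17 kips.
Base metal (shear rupture): R_n/Ω = (1/2.0) × 0.6 × 65 × 0.5 × 13 = 126.8 kips.
Governing: weld metal.

R_n/Ω ≈ 86.2 kips (weld metal governs)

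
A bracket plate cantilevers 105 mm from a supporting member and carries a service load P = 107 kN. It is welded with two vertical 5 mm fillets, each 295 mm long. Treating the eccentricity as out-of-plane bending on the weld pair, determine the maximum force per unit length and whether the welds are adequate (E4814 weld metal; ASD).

f_max ≈ 428 N/mm; adequate

E48XX → F_EXX = 480 MPa.
L_w = 2 × 295 = 590 mm; section modulus (unit throat) S = 2 × L²/6 = 29010 mm².
Direct shear f_v = P/L_w = 107×10³/590 = 181.4 N/mm.
Moment M = P × e = 107×10³ × 105 = 11235000 N·mm; bending f_b = M/S = 387.3 N/mm.
f_max = √(f_v² + f_b²) = √(181.4² + 387.3²) = 427.7 N/mm.
r_n/Ω = (1/2.0) × 0.6 × 480 × (0.707 × 5) = 509 N/mm → adequate.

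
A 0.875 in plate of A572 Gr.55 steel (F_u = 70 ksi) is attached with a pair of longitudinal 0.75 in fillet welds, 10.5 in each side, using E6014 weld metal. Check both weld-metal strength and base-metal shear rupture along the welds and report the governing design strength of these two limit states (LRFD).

φR_n ≈ 301 kip (weld metal governs)

E60XX → F_EXX = 60 ksi.
t_e = 0.707 × 0.75 = 0.5302 in; L = 21 in.
Weld metal: φR_n = 0.75 × 0.6 × 60 × 0.5302 × 21 = 300.7 kip.
Base metal (shear rupture): φR_n = 0.75 × 0.6 × 70 × 0.875 × 21 = 578.8 kip.
Governing: weld metal.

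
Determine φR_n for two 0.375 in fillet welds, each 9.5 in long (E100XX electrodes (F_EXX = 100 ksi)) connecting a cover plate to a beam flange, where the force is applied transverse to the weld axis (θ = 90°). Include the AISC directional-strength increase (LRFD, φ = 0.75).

φR_n ≈ 340 kips

t_e = 0.707 × 0.375 = 0.2651 in; A_we = 0.2651 × 19 = 5.037 in².
Directional factor: 1.0 + 0.5 sin^1.5(90°) = 1.5.
F_nw = 0.6 × 100 × 1.5 = 90 ksi.
φR_n = 0.75 × 90 × 5.037 = 340 kips.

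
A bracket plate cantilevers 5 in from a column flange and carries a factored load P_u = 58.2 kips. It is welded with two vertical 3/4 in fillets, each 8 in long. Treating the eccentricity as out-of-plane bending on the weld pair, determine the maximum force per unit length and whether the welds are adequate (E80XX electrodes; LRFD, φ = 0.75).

f_max ≈ 14.1 kip/in; adequate

E80XX → F_EXX = 80 ksi.
L_w = 2 × 8 = 16 in; section modulus (unit throat) S = 2 × L²/6 = 21.33 in².
Direct shear f_v = P/L_w = 58.2/16 = 3.638 kip/in.
Moment M = P × e = 58.2 × 5 = 291 kip·in; bending f_b = M/S = 13.64 kip/in.
f_max = √(f_v² + f_b²) = √(3.638² + 13.64²) = 14.12 kip/in.
φr_n = 0.75 × 0.6 × 80 × (0.707 × 0.75) = 19.09 kip/in → adequate.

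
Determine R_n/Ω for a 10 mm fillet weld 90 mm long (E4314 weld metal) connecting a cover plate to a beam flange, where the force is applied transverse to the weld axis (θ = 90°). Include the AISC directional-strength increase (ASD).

E43XX → F_EXX = 430 MPa.
t_e = 0.707 × 10 = 7.07 mm; A_we = 7.07 × 90 = 636.3 mm².
Directional factor: 1.0 + 0.5 sin^1.5(90°) = 1.5.
F_nw = 0.6 × 430 × 1.5 = 387 MPa.
R_n/Ω = (387 × 636.3) / 2.0 × 10⁻³ = 123.1 kN.

R_n/Ω ≈ 123 kN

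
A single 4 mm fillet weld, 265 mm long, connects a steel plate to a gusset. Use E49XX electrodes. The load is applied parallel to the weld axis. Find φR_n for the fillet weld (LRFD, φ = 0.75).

φR_n ≈ 165 kN

E49XX → F_EXX = 490 MPa.
Effective throat t_e = 0.707 × 4 = 2.828 mm.
Total length L = 265 mm; A_we = 2.828 × 265 = 749.4 mm².
F_nw = 0.6 F_EXX = 0.6 × 490 = 294 MPa.
φR_n = 0.75 × 294 × 749.4 × 10⁻³ = 165.2 kN.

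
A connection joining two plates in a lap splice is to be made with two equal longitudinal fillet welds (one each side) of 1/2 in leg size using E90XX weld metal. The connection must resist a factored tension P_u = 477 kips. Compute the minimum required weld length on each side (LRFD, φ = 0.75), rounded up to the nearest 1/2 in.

E90XX → F_EXX = 90 ksi.
Throat t_e = 0.707 × 0.5 = 0.3535 in.
φr_n = 0.75 × 0.6 × 90 × 0.3535 = 14.32 kips/in.
L_req = P_u / φr_n = 477 / 14.32 = 33.32 in total.
Per side: 33.32 / 2 = 16.66 in.
Round up → use L = 17 in on each side.

L = 17 in on each side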